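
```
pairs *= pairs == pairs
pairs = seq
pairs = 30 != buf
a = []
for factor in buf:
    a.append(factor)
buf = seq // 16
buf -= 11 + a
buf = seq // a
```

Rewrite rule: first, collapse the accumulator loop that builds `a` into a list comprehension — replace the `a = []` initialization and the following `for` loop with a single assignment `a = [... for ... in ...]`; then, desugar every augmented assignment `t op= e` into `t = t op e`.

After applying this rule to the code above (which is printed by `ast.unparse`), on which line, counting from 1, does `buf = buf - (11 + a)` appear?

Transformed code:
pairs = pairs * (pairs == pairs)
pairs = seq
pairs = 30 != buf
a = [factor for factor in buf]
buf = seq // 16
buf = buf - (11 + a)
buf = seq // a

6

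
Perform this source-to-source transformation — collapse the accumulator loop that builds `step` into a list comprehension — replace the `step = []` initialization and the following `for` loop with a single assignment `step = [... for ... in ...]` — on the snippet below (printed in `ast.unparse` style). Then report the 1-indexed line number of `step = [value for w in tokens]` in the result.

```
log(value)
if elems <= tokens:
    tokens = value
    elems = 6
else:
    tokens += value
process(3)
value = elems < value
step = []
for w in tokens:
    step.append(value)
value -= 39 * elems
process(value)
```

9

Transformed code:
log(value)
if elems <= tokens:
    tokens = value
    elems = 6
else:
    tokens += value
process(3)
value = elems < value
step = [value for w in tokens]
value -= 39 * elems
process(value)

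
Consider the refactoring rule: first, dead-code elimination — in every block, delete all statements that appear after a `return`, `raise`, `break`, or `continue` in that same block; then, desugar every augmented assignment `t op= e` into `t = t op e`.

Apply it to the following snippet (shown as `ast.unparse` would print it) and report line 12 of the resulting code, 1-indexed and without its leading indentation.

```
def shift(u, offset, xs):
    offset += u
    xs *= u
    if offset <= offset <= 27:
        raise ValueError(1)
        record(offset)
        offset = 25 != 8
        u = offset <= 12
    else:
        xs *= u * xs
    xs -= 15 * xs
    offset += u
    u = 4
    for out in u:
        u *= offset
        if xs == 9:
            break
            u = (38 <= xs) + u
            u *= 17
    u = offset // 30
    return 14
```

Transformed code:
def shift(u, offset, xs):
    offset = offset + u
    xs = xs * u
    if offset <= offset <= 27:
        raise ValueError(1)
    else:
        xs = xs * (u * xs)
    xs = xs - 15 * xs
    offset = offset + u
    u = 4
    for out in u:
        u = u * offset
        if xs == 9:
            break
    u = offset // 30
    return 14

u = u * offset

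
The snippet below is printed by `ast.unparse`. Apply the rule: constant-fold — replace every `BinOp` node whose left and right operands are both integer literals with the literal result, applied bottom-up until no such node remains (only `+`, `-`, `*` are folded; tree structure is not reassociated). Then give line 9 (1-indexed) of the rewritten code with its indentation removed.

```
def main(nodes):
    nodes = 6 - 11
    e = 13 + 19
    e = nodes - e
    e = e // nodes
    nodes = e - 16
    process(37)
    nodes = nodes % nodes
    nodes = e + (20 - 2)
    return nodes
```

Transformed code:
def main(nodes):
    nodes = -5
    e = 32
    e = nodes - e
    e = e // nodes
    nodes = e - 16
    process(37)
    nodes = nodes % nodes
    nodes = e + 18
    return nodes

nodes = e + 18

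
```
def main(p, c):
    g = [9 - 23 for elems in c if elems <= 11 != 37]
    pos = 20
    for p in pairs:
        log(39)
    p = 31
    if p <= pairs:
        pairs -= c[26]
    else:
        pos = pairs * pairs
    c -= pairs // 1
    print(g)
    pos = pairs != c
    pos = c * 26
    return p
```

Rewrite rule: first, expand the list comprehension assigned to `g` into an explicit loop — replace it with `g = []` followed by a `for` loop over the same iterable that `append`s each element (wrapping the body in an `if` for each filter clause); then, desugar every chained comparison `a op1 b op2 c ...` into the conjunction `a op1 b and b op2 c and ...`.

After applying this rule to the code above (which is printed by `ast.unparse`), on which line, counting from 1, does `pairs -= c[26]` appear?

11

Transformed code:
def main(p, c):
    g = []
    for elems in c:
        if elems <= 11 and 11 != 37:
            g.append(9 - 23)
    pos = 20
    for p in pairs:
        log(39)
    p = 31
    if p <= pairs:
        pairs -= c[26]
    else:
        pos = pairs * pairs
    c -= pairs // 1
    print(g)
    pos = pairs != c
    pos = c * 26
    return p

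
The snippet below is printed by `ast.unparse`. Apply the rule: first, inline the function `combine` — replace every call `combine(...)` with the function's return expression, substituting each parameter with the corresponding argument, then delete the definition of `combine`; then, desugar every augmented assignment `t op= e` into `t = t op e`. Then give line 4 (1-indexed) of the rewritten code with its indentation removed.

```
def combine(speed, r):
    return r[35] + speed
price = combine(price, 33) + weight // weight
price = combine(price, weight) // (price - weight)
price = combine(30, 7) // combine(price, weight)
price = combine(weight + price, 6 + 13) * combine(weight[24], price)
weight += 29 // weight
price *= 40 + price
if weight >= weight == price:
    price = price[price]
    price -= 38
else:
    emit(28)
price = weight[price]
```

Transformed code:
price = 33[35] + price + weight // weight
price = (weight[35] + price) // (price - weight)
price = (7[35] + 30) // (weight[35] + price)
price = ((6 + 13)[35] + (weight + price)) * (price[35] + weight[24])
weight = weight + 29 // weight
price = price * (40 + price)
if weight >= weight == price:
    price = price[price]
    price = price - 38
else:
    emit(28)
price = weight[price]

price = ((6 + 13)[35] + (weight + price)) * (price[35] + weight[24])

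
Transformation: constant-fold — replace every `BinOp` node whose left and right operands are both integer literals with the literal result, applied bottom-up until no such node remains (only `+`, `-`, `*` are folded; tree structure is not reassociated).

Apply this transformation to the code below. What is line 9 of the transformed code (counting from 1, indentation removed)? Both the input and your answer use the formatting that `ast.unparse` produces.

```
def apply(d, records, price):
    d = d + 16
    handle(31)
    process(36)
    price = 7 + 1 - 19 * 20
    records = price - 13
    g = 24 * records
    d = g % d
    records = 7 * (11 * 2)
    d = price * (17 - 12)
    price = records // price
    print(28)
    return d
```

Transformed code:
def apply(d, records, price):
    d = d + 16
    handle(31)
    process(36)
    price = -372
    records = price - 13
    g = 24 * records
    d = g % d
    records = 154
    d = price * 5
    price = records // price
    print(28)
    return d

records = 154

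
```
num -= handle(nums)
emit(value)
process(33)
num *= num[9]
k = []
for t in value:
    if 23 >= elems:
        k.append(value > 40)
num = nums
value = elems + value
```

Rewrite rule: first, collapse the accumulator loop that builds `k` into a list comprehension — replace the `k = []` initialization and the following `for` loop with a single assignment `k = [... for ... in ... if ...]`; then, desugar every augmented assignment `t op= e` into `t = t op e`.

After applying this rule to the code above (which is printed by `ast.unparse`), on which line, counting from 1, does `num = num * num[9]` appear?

4

Transformed code:
num = num - handle(nums)
emit(value)
process(33)
num = num * num[9]
k = [value > 40 for t in value if 23 >= elems]
num = nums
value = elems + value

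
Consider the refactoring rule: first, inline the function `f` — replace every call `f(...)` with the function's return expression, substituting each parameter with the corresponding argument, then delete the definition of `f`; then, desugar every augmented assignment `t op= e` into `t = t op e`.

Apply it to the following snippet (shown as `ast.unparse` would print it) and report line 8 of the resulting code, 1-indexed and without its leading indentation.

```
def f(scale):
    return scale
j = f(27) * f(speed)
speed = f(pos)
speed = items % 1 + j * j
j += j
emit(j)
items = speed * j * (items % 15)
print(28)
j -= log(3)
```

Transformed code:
j = 27 * speed
speed = pos
speed = items % 1 + j * j
j = j + j
emit(j)
items = speed * j * (items % 15)
print(28)
j = j - log(3)

j = j - log(3)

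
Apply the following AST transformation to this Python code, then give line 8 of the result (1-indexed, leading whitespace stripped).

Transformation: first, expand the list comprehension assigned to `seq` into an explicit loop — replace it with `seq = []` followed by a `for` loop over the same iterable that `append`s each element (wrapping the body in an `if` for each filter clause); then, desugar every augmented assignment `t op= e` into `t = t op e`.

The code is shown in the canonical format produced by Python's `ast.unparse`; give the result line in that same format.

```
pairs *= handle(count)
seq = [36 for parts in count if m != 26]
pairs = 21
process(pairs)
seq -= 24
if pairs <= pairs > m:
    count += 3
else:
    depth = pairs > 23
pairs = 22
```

seq = seq - 24

Transformed code:
pairs = pairs * handle(count)
seq = []
for parts in count:
    if m != 26:
        seq.append(36)
pairs = 21
process(pairs)
seq = seq - 24
if pairs <= pairs > m:
    count = count + 3
else:
    depth = pairs > 23
pairs = 22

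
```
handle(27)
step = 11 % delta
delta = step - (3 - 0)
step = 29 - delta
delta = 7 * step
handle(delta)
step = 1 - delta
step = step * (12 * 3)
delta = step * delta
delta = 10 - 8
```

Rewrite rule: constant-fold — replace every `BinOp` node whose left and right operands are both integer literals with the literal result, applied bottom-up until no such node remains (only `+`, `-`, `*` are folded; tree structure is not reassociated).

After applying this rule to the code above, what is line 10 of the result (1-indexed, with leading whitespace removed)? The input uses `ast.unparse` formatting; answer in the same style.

delta = 2

Transformed code:
handle(27)
step = 11 % delta
delta = step - 3
step = 29 - delta
delta = 7 * step
handle(delta)
step = 1 - delta
step = step * 36
delta = step * delta
delta = 2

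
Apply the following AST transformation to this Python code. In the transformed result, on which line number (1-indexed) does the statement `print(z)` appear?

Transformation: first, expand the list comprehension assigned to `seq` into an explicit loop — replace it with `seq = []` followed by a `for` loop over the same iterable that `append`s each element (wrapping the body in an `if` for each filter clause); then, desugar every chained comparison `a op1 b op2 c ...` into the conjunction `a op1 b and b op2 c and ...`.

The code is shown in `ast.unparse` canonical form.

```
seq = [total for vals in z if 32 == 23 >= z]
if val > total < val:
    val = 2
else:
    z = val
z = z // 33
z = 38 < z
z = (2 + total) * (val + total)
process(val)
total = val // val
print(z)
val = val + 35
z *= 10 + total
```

14

Transformed code:
seq = []
for vals in z:
    if 32 == 23 and 23 >= z:
        seq.append(total)
if val > total and total < val:
    val = 2
else:
    z = val
z = z // 33
z = 38 < z
z = (2 + total) * (val + total)
process(val)
total = val // val
print(z)
val = val + 35
z *= 10 + total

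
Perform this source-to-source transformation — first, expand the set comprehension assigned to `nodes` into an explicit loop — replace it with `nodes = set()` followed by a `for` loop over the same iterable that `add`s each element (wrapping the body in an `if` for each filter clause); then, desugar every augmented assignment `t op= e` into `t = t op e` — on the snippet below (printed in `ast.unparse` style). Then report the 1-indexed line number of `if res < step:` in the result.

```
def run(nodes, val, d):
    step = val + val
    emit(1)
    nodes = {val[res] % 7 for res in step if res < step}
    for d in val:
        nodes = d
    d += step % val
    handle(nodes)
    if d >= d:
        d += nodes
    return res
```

Transformed code:
def run(nodes, val, d):
    step = val + val
    emit(1)
    nodes = set()
    for res in step:
        if res < step:
            nodes.add(val[res] % 7)
    for d in val:
        nodes = d
    d = d + step % val
    handle(nodes)
    if d >= d:
        d = d + nodes
    return res

6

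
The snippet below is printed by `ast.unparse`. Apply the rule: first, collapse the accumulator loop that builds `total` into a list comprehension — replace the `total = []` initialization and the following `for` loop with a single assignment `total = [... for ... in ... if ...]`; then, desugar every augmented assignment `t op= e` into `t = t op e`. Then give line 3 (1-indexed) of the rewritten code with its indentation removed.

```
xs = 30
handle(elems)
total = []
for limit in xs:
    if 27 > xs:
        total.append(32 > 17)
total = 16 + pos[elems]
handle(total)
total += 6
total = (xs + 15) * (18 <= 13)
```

total = [32 > 17 for limit in xs if 27 > xs]

Transformed code:
xs = 30
handle(elems)
total = [32 > 17 for limit in xs if 27 > xs]
total = 16 + pos[elems]
handle(total)
total = total + 6
total = (xs + 15) * (18 <= 13)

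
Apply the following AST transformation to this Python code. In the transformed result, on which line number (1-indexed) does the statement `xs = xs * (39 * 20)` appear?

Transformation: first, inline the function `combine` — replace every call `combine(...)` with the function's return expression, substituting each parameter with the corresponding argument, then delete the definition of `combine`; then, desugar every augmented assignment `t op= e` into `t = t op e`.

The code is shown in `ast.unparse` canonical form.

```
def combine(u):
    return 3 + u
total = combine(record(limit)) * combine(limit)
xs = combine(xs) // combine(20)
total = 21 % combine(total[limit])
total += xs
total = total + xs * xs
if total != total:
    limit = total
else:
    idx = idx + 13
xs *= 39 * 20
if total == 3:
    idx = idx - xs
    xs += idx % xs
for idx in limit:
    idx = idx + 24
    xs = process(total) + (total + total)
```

10

Transformed code:
total = (3 + record(limit)) * (3 + limit)
xs = (3 + xs) // (3 + 20)
total = 21 % (3 + total[limit])
total = total + xs
total = total + xs * xs
if total != total:
    limit = total
else:
    idx = idx + 13
xs = xs * (39 * 20)
if total == 3:
    idx = idx - xs
    xs = xs + idx % xs
for idx in limit:
    idx = idx + 24
    xs = process(total) + (total + total)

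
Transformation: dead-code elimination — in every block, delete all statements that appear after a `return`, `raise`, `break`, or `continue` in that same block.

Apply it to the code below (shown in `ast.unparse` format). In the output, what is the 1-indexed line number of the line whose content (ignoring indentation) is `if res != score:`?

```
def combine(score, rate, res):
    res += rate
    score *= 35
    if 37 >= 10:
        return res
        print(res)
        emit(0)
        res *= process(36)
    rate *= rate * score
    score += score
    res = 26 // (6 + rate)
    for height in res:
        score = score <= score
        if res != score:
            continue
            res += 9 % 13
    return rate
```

11

Transformed code:
def combine(score, rate, res):
    res += rate
    score *= 35
    if 37 >= 10:
        return res
    rate *= rate * score
    score += score
    res = 26 // (6 + rate)
    for height in res:
        score = score <= score
        if res != score:
            continue
    return rate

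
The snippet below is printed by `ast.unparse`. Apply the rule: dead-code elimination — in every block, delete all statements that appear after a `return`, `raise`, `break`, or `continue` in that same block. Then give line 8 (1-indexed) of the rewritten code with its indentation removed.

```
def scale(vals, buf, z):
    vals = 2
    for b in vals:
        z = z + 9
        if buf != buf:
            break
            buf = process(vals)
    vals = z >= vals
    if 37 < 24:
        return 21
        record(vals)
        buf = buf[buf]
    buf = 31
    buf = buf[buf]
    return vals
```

Transformed code:
def scale(vals, buf, z):
    vals = 2
    for b in vals:
        z = z + 9
        if buf != buf:
            break
    vals = z >= vals
    if 37 < 24:
        return 21
    buf = 31
    buf = buf[buf]
    return vals

if 37 < 24:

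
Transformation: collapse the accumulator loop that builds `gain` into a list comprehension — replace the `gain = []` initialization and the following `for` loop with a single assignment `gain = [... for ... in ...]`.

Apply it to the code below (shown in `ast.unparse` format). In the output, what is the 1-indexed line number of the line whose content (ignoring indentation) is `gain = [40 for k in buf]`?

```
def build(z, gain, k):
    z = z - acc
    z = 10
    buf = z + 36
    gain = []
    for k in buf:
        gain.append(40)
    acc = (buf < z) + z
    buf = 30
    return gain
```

Transformed code:
def build(z, gain, k):
    z = z - acc
    z = 10
    buf = z + 36
    gain = [40 for k in buf]
    acc = (buf < z) + z
    buf = 30
    return gain

5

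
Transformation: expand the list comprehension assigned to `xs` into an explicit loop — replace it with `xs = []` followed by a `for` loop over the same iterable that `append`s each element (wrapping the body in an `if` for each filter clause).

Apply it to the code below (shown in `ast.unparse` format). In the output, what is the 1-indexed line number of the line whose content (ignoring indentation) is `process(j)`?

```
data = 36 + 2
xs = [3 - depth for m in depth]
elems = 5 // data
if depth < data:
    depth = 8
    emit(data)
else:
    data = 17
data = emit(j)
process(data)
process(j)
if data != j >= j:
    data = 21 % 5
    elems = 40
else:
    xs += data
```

13

Transformed code:
data = 36 + 2
xs = []
for m in depth:
    xs.append(3 - depth)
elems = 5 // data
if depth < data:
    depth = 8
    emit(data)
else:
    data = 17
data = emit(j)
process(data)
process(j)
if data != j >= j:
    data = 21 % 5
    elems = 40
else:
    xs += data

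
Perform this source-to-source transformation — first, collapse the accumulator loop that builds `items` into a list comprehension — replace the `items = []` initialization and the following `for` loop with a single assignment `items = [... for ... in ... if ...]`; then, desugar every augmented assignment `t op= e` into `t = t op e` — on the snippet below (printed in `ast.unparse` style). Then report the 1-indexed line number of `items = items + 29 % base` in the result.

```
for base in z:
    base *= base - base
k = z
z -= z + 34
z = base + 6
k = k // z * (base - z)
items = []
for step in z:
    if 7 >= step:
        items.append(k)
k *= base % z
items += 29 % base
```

9

Transformed code:
for base in z:
    base = base * (base - base)
k = z
z = z - (z + 34)
z = base + 6
k = k // z * (base - z)
items = [k for step in z if 7 >= step]
k = k * (base % z)
items = items + 29 % base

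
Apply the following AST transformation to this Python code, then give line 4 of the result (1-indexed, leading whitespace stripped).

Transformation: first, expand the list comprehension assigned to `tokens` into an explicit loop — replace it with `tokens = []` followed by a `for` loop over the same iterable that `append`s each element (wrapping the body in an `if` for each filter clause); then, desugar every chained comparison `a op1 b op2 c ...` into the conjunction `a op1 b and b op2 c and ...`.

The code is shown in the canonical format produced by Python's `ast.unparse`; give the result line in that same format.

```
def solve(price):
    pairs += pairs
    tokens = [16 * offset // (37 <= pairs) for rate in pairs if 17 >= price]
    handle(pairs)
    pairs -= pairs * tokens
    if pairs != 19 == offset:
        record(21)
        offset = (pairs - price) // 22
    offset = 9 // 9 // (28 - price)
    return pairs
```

Transformed code:
def solve(price):
    pairs += pairs
    tokens = []
    for rate in pairs:
        if 17 >= price:
            tokens.append(16 * offset // (37 <= pairs))
    handle(pairs)
    pairs -= pairs * tokens
    if pairs != 19 and 19 == offset:
        record(21)
        offset = (pairs - price) // 22
    offset = 9 // 9 // (28 - price)
    return pairs

for rate in pairs:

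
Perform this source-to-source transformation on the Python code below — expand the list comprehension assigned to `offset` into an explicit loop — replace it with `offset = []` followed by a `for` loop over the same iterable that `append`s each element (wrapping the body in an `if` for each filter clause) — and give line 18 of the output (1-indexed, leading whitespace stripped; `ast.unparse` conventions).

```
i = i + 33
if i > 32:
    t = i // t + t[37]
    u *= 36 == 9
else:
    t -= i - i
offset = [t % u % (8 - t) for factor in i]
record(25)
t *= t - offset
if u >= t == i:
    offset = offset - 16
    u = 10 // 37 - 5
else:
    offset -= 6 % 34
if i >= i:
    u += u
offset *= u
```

Transformed code:
i = i + 33
if i > 32:
    t = i // t + t[37]
    u *= 36 == 9
else:
    t -= i - i
offset = []
for factor in i:
    offset.append(t % u % (8 - t))
record(25)
t *= t - offset
if u >= t == i:
    offset = offset - 16
    u = 10 // 37 - 5
else:
    offset -= 6 % 34
if i >= i:
    u += u
offset *= u

u += u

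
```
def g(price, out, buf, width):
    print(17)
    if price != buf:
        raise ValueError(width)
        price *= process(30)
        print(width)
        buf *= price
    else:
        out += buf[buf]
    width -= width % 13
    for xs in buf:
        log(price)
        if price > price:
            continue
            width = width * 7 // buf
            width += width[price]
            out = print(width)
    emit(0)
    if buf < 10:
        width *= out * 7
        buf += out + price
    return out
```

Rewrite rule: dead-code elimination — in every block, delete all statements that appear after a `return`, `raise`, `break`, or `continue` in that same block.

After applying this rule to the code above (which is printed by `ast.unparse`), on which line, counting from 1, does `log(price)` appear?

Transformed code:
def g(price, out, buf, width):
    print(17)
    if price != buf:
        raise ValueError(width)
    else:
        out += buf[buf]
    width -= width % 13
    for xs in buf:
        log(price)
        if price > price:
            continue
    emit(0)
    if buf < 10:
        width *= out * 7
        buf += out + price
    return out

9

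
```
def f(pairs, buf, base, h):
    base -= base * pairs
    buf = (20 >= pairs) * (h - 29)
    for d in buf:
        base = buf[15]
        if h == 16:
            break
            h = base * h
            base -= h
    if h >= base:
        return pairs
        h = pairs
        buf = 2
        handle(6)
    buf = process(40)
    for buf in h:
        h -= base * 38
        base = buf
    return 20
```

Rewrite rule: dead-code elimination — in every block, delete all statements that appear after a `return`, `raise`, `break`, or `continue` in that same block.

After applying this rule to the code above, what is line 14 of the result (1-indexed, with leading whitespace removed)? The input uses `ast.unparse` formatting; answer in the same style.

Transformed code:
def f(pairs, buf, base, h):
    base -= base * pairs
    buf = (20 >= pairs) * (h - 29)
    for d in buf:
        base = buf[15]
        if h == 16:
            break
    if h >= base:
        return pairs
    buf = process(40)
    for buf in h:
        h -= base * 38
        base = buf
    return 20

return 20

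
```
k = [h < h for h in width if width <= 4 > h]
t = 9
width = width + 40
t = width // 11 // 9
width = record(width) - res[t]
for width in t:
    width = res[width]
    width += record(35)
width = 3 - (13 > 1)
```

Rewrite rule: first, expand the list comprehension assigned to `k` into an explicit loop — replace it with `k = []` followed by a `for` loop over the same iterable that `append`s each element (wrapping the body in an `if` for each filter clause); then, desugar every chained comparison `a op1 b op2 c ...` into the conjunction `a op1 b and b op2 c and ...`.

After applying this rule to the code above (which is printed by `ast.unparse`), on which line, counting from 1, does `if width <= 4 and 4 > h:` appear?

Transformed code:
k = []
for h in width:
    if width <= 4 and 4 > h:
        k.append(h < h)
t = 9
width = width + 40
t = width // 11 // 9
width = record(width) - res[t]
for width in t:
    width = res[width]
    width += record(35)
width = 3 - (13 > 1)

3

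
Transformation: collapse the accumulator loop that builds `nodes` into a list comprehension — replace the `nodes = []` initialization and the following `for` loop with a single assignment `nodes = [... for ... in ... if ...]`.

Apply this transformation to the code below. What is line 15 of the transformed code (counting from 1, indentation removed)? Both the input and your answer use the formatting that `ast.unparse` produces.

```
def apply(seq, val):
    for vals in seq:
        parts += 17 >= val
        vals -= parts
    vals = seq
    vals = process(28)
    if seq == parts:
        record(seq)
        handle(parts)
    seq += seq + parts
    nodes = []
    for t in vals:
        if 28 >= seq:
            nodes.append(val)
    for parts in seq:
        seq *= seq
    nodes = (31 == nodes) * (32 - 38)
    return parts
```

return parts

Transformed code:
def apply(seq, val):
    for vals in seq:
        parts += 17 >= val
        vals -= parts
    vals = seq
    vals = process(28)
    if seq == parts:
        record(seq)
        handle(parts)
    seq += seq + parts
    nodes = [val for t in vals if 28 >= seq]
    for parts in seq:
        seq *= seq
    nodes = (31 == nodes) * (32 - 38)
    return parts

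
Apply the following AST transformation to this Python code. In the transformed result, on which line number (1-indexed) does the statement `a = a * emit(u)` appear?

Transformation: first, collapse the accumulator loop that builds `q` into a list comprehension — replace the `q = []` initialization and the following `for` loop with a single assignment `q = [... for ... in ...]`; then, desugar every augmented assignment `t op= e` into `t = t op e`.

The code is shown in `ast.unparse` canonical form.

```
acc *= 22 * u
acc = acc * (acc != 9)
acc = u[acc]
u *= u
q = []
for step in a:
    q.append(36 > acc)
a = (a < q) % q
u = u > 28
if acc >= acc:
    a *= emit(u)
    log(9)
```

9

Transformed code:
acc = acc * (22 * u)
acc = acc * (acc != 9)
acc = u[acc]
u = u * u
q = [36 > acc for step in a]
a = (a < q) % q
u = u > 28
if acc >= acc:
    a = a * emit(u)
    log(9)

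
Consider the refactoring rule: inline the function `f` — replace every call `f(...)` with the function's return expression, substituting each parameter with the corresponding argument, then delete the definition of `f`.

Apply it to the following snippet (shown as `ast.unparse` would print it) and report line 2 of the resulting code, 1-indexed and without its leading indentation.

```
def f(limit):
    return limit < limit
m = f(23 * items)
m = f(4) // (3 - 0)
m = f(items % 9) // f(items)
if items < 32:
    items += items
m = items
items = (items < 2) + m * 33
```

m = (4 < 4) // (3 - 0)

Transformed code:
m = 23 * items < 23 * items
m = (4 < 4) // (3 - 0)
m = (items % 9 < items % 9) // (items < items)
if items < 32:
    items += items
m = items
items = (items < 2) + m * 33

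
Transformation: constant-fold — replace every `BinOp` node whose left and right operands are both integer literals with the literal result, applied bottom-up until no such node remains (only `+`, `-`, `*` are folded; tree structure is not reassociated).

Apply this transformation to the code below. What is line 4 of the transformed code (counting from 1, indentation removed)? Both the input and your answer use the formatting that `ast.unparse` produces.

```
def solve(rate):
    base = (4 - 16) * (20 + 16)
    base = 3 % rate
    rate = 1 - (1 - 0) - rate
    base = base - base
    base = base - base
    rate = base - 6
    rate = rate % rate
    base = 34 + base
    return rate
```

Transformed code:
def solve(rate):
    base = -432
    base = 3 % rate
    rate = 0 - rate
    base = base - base
    base = base - base
    rate = base - 6
    rate = rate % rate
    base = 34 + base
    return rate

rate = 0 - rate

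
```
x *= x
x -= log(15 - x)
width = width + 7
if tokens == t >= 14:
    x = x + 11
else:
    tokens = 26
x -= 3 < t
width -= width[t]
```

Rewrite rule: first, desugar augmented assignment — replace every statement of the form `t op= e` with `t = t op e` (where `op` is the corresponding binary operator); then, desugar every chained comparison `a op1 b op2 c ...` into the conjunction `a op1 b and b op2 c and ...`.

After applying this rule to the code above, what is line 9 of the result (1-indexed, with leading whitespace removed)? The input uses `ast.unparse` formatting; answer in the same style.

width = width - width[t]

Transformed code:
x = x * x
x = x - log(15 - x)
width = width + 7
if tokens == t and t >= 14:
    x = x + 11
else:
    tokens = 26
x = x - (3 < t)
width = width - width[t]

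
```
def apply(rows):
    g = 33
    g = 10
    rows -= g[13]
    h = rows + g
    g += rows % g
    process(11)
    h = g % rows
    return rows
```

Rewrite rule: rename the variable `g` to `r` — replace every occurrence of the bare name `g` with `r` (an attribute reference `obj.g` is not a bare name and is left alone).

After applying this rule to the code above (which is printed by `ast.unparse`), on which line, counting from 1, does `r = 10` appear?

Transformed code:
def apply(rows):
    r = 33
    r = 10
    rows -= r[13]
    h = rows + r
    r += rows % r
    process(11)
    h = r % rows
    return rows

3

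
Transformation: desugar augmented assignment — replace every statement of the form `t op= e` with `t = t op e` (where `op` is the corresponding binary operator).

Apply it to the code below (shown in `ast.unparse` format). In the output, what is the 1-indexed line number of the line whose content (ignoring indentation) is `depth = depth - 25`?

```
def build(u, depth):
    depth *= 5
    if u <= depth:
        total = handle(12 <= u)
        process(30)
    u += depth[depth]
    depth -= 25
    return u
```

Transformed code:
def build(u, depth):
    depth = depth * 5
    if u <= depth:
        total = handle(12 <= u)
        process(30)
    u = u + depth[depth]
    depth = depth - 25
    return u

7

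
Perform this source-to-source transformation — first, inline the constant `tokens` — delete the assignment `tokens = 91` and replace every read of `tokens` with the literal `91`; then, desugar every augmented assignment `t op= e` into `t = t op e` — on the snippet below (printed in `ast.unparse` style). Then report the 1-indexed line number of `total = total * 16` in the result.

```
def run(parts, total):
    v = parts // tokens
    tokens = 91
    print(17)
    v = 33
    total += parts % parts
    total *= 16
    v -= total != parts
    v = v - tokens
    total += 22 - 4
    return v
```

6

Transformed code:
def run(parts, total):
    v = parts // 91
    print(17)
    v = 33
    total = total + parts % parts
    total = total * 16
    v = v - (total != parts)
    v = v - 91
    total = total + (22 - 4)
    return v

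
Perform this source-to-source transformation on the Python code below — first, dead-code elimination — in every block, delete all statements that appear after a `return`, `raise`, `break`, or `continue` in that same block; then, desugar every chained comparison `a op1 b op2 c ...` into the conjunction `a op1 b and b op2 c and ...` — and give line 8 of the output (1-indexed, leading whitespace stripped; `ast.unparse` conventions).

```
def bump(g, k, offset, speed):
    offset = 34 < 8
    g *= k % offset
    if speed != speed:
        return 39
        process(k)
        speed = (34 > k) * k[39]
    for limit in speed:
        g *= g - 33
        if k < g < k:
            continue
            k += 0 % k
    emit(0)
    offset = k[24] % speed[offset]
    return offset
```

if k < g and g < k:

Transformed code:
def bump(g, k, offset, speed):
    offset = 34 < 8
    g *= k % offset
    if speed != speed:
        return 39
    for limit in speed:
        g *= g - 33
        if k < g and g < k:
            continue
    emit(0)
    offset = k[24] % speed[offset]
    return offset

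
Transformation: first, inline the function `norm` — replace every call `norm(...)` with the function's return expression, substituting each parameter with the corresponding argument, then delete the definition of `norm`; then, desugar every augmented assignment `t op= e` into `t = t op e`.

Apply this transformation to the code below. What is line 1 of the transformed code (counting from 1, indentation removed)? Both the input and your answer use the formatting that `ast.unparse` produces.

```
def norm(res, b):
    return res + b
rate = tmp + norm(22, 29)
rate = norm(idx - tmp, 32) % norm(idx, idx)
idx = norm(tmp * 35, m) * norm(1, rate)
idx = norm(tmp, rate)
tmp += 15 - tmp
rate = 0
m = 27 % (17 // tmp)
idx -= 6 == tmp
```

Transformed code:
rate = tmp + (22 + 29)
rate = (idx - tmp + 32) % (idx + idx)
idx = (tmp * 35 + m) * (1 + rate)
idx = tmp + rate
tmp = tmp + (15 - tmp)
rate = 0
m = 27 % (17 // tmp)
idx = idx - (6 == tmp)

rate = tmp + (22 + 29)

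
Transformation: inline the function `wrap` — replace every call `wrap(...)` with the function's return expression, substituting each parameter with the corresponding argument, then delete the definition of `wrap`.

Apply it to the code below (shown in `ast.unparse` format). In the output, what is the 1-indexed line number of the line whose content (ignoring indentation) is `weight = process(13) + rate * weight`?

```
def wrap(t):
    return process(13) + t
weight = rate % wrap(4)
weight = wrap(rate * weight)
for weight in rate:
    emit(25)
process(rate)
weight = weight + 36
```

2

Transformed code:
weight = rate % (process(13) + 4)
weight = process(13) + rate * weight
for weight in rate:
    emit(25)
process(rate)
weight = weight + 36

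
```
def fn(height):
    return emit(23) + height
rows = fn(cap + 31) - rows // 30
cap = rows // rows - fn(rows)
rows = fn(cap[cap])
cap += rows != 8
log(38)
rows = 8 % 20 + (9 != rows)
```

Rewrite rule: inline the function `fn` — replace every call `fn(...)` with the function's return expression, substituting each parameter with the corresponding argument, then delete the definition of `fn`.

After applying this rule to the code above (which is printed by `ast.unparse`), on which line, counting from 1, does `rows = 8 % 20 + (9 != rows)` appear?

Transformed code:
rows = emit(23) + (cap + 31) - rows // 30
cap = rows // rows - (emit(23) + rows)
rows = emit(23) + cap[cap]
cap += rows != 8
log(38)
rows = 8 % 20 + (9 != rows)

6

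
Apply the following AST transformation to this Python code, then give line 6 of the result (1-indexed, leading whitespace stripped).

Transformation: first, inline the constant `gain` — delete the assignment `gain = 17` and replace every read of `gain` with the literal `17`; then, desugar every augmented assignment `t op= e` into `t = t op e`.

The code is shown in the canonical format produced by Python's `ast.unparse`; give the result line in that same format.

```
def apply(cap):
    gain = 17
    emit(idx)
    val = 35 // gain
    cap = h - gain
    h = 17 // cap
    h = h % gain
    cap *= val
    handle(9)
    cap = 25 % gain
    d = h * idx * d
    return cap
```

h = h % 17

Transformed code:
def apply(cap):
    emit(idx)
    val = 35 // 17
    cap = h - 17
    h = 17 // cap
    h = h % 17
    cap = cap * val
    handle(9)
    cap = 25 % 17
    d = h * idx * d
    return cap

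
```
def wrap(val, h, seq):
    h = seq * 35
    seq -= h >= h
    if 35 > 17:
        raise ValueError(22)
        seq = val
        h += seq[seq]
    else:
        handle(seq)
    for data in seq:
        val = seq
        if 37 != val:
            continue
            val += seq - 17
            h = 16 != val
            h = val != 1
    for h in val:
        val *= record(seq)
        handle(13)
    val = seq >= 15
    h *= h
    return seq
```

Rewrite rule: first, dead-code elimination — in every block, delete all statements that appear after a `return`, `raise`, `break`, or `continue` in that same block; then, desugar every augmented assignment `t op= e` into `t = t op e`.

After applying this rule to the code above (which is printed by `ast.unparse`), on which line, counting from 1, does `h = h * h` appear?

16

Transformed code:
def wrap(val, h, seq):
    h = seq * 35
    seq = seq - (h >= h)
    if 35 > 17:
        raise ValueError(22)
    else:
        handle(seq)
    for data in seq:
        val = seq
        if 37 != val:
            continue
    for h in val:
        val = val * record(seq)
        handle(13)
    val = seq >= 15
    h = h * h
    return seq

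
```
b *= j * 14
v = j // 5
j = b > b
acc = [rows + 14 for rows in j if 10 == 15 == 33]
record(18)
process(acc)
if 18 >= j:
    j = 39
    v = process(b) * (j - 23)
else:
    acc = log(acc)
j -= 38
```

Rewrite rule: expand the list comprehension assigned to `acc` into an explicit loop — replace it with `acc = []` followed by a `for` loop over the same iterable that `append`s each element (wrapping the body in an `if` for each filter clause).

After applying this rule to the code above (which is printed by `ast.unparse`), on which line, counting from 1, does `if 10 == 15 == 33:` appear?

6

Transformed code:
b *= j * 14
v = j // 5
j = b > b
acc = []
for rows in j:
    if 10 == 15 == 33:
        acc.append(rows + 14)
record(18)
process(acc)
if 18 >= j:
    j = 39
    v = process(b) * (j - 23)
else:
    acc = log(acc)
j -= 38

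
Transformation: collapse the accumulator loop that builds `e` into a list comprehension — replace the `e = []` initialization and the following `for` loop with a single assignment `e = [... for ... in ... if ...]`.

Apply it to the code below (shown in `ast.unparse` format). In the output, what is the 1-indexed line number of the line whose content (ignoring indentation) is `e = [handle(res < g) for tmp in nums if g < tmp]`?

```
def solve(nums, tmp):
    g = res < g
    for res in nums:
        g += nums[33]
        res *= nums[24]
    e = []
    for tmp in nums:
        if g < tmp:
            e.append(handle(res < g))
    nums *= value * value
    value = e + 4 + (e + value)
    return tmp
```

6

Transformed code:
def solve(nums, tmp):
    g = res < g
    for res in nums:
        g += nums[33]
        res *= nums[24]
    e = [handle(res < g) for tmp in nums if g < tmp]
    nums *= value * value
    value = e + 4 + (e + value)
    return tmp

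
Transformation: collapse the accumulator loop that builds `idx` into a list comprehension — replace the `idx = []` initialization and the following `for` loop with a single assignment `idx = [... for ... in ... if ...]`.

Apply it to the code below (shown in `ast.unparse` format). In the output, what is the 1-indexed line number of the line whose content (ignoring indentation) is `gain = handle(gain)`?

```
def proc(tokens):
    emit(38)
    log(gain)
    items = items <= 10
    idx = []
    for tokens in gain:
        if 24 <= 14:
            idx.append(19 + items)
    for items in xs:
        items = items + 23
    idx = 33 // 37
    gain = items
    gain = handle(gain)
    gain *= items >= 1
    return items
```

10

Transformed code:
def proc(tokens):
    emit(38)
    log(gain)
    items = items <= 10
    idx = [19 + items for tokens in gain if 24 <= 14]
    for items in xs:
        items = items + 23
    idx = 33 // 37
    gain = items
    gain = handle(gain)
    gain *= items >= 1
    return items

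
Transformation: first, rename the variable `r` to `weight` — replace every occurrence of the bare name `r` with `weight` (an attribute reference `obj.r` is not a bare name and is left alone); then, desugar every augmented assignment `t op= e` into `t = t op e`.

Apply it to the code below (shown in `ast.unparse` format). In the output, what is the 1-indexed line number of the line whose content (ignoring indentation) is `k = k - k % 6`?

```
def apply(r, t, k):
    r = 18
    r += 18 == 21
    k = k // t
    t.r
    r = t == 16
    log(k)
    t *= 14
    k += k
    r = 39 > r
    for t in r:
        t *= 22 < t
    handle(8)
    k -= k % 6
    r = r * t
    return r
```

Transformed code:
def apply(weight, t, k):
    weight = 18
    weight = weight + (18 == 21)
    k = k // t
    t.r
    weight = t == 16
    log(k)
    t = t * 14
    k = k + k
    weight = 39 > weight
    for t in weight:
        t = t * (22 < t)
    handle(8)
    k = k - k % 6
    weight = weight * t
    return weight

14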